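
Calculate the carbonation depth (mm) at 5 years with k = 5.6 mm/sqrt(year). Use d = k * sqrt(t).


depth = k * sqrt(t)
= 5.6 * sqrt(5)
= 12.52 mm

12.52


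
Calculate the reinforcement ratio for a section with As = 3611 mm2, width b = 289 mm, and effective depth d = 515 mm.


rho = As / (b * d)
= 3611 / (289 * 515)
= 0.0243

0.0243


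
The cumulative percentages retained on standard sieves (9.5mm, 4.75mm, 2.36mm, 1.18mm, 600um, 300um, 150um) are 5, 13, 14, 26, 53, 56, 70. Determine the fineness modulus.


FM = sum(cumulative % retained) / 100
= 237 / 100
= 2.37

2.37


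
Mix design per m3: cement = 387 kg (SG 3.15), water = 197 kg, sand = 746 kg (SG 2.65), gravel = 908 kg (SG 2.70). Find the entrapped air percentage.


Vol cement = 387 / (3.15 * 1000) = 0.122857 m3
Vol water = 197 / 1000 = 0.197 m3
Vol sand = 746 / (2.65 * 1000) = 0.281509 m3
Vol gravel = 908 / (2.70 * 1000) = 0.336296 m3
Total solid + water volume = 0.937663 m3
Air = (1 - 0.937663) * 100 = 6.23%

6.23


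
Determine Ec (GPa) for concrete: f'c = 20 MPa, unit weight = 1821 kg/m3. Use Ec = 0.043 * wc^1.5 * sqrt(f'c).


Ec = 0.043 * 1821^1.5 * sqrt(20) / 1000
= 14.94 GPa

14.94


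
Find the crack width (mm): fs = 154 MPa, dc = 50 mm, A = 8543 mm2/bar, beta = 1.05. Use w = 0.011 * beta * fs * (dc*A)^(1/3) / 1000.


w = 0.011 * beta * fs * (dc * A)^(1/3) / 1000
= 0.011 * 1.05 * 154 * (50 * 8543)^(1/3) / 1000
= 0.134 mm

0.134


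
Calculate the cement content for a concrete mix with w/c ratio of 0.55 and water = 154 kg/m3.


Cement = water / (w/c)
= 154 / 0.55
= 280.0 kg/m3

280.0


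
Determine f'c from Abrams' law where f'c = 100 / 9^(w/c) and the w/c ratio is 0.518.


f'c = 100 / 9^0.518
= 100 / 3.121
= 32.04 MPa

32.04


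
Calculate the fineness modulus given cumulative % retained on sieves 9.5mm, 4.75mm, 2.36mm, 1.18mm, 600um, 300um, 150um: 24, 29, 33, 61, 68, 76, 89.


FM = sum(cumulative % retained) / 100
= 380 / 100
= 3.8

3.8


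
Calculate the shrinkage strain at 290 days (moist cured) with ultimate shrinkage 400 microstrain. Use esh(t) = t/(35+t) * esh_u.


esh(290) = 290 / (35 + 290) * 400
= 290 / 325 * 400
= 356.9 microstrain

356.9


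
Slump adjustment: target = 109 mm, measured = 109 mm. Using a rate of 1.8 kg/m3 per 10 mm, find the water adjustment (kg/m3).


Difference = 109 - 109 = 0 mm
Water adjustment = 0 * 1.8 / 10 = 0.0 kg/m3

0.0


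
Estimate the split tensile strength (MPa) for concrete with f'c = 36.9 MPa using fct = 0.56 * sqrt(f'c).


fct = 0.56 * sqrt(36.9)
= 0.56 * 6.075
= 3.402 MPa

3.402


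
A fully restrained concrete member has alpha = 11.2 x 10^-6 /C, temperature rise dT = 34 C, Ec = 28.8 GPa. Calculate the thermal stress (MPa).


sigma = alpha * dT * Ec
= 11.2e-6 * 34 * 28.8 * 1000
= 10.967 MPa

10.967


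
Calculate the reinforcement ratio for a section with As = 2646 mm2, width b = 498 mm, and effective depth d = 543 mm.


rho = As / (b * d)
= 2646 / (498 * 543)
= 0.0098

0.0098


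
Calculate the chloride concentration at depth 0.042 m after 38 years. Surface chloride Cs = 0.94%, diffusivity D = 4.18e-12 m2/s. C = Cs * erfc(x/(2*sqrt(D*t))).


t_seconds = 38 * 365.25 * 24 * 3600 = 1199188800.0 s
arg = 0.042 / (2 * sqrt(4.18e-12 * 1199188800.0))
= 0.2966
erfc(0.2966) = 0.6749
C = 0.94 * 0.6749 = 0.6344%

0.6344


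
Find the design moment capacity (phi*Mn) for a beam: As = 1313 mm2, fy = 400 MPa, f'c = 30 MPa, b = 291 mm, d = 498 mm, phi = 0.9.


a = As * fy / (0.85 * f'c * b)
= 1313 * 400 / (0.85 * 30 * 291)
= 70.7769 mm
Mn = As * fy * (d - a/2) / 10^6
= 242.9636 kN-m
phi*Mn = 0.9 * 242.9636 = 218.67 kN-m

218.67


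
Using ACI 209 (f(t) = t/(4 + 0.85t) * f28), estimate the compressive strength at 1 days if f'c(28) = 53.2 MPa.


f(1) = 1 / (4 + 0.85 * 1) * 53.2
= 1 / 4.85 * 53.2
= 10.97 MPa

10.97


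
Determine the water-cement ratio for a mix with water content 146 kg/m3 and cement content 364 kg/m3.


w/c = water / cement
w/c = 146 / 364 = 0.401

0.401


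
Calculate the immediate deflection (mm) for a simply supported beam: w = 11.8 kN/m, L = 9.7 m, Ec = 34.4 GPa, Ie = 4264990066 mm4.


Convert: L = 9.7 m = 9700 mm, Ec = 34.4 GPa = 34400 MPa
delta = 5 * 11.8 * 9700^4 / (384 * 34400 * 4264990066)
= 9.27 mm

9.27


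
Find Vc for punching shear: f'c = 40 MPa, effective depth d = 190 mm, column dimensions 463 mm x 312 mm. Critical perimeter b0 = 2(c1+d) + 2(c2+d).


b0 = 2*(463 + 190) + 2*(312 + 190) = 2310 mm
Vc = 0.33 * sqrt(40) * 2310 * 190 / 1000
= 916.03 kN

916.03


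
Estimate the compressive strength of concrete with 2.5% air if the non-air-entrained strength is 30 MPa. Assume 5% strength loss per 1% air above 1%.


Strength loss = (2.5 - 1) * 5 = 7.5%
f'c = 30 * (1 - 7.5/100)
= 27.75 MPa

27.75


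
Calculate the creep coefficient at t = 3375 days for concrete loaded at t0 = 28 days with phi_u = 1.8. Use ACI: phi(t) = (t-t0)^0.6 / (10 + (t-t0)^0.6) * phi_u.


dt = 3375 - 28 = 3347
phi = 3347^0.6 / (10 + 3347^0.6) * 1.8
= 1.672

1.672


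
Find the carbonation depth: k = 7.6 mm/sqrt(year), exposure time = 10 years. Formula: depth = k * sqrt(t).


depth = k * sqrt(t)
= 7.6 * sqrt(10)
= 24.03 mm

24.03


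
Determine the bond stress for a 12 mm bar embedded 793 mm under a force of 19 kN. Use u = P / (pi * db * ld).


u = P / (pi * db * ld)
= 19 * 1000 / (pi * 12 * 793)
= 0.636 MPa

0.636


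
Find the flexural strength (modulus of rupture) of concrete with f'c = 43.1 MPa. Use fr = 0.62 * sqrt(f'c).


fr = 0.62 * sqrt(43.1)
= 4.07 MPa

4.07


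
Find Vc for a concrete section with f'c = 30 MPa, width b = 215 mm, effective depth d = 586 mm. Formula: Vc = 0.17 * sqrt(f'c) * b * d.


Vc = 0.17 * sqrt(30) * 215 * 586 / 1000
= 117.31 kN

117.31


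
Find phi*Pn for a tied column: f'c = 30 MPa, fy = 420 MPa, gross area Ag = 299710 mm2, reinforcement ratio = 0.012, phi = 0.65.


Ast = rho * Ag = 0.012 * 299710 = 3596.52 mm2
phi*Pn = 0.65 * 0.80 * (0.85 * 30 * (299710 - 3596.52) + 420 * 3596.52) / 1000
= 4711.94 kN

4711.94


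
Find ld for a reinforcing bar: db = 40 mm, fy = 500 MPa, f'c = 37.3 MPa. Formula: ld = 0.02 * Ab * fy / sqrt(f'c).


Ab = pi * 40^2 / 4 = 1256.637 mm2
ld = 0.02 * 1256.637 * 500 / sqrt(37.3)
= 2057.6 mm

2057.6


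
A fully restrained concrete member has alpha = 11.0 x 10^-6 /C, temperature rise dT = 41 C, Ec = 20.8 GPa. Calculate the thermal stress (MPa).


sigma = alpha * dT * Ec
= 11.0e-6 * 41 * 20.8 * 1000
= 9.381 MPa

9.381


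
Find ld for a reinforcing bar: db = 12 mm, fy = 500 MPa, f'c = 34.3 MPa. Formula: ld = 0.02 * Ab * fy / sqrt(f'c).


Ab = pi * 12^2 / 4 = 113.097 mm2
ld = 0.02 * 113.097 * 500 / sqrt(34.3)
= 193.1 mm

193.1


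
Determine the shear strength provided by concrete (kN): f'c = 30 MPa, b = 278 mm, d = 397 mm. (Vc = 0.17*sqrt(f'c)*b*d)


Vc = 0.17 * sqrt(30) * 278 * 397 / 1000
= 102.76 kN

102.76


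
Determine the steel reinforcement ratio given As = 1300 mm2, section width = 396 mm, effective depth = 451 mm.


rho = As / (b * d)
= 1300 / (396 * 451)
= 0.0073

0.0073


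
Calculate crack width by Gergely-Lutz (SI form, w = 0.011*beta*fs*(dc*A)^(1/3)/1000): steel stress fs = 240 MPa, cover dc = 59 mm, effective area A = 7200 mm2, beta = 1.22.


w = 0.011 * beta * fs * (dc * A)^(1/3) / 1000
= 0.011 * 1.22 * 240 * (59 * 7200)^(1/3) / 1000
= 0.242 mm

0.242


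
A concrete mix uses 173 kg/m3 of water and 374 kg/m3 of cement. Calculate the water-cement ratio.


w/c = water / cement
w/c = 173 / 374 = 0.463

0.463


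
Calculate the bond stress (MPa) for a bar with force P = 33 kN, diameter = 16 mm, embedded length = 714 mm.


u = P / (pi * db * ld)
= 33 * 1000 / (pi * 16 * 714)
= 0.919 MPa

0.919


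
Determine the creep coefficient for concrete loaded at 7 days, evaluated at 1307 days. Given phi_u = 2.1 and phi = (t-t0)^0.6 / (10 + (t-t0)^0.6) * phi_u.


dt = 1307 - 7 = 1300
phi = 1300^0.6 / (10 + 1300^0.6) * 2.1
= 1.85

1.85


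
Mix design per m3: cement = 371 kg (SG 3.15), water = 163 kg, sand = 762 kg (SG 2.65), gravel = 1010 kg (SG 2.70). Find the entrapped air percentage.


Vol cement = 371 / (3.15 * 1000) = 0.117778 m3
Vol water = 163 / 1000 = 0.163 m3
Vol sand = 762 / (2.65 * 1000) = 0.287547 m3
Vol gravel = 1010 / (2.70 * 1000) = 0.374074 m3
Total solid + water volume = 0.942399 m3
Air = (1 - 0.942399) * 100 = 5.76%

5.76


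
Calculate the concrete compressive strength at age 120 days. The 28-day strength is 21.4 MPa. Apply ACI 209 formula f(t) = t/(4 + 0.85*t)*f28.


f(120) = 120 / (4 + 0.85 * 120) * 21.4
= 120 / 106.0 * 21.4
= 24.23 MPa

24.23


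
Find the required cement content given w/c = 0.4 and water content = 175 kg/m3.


Cement = water / (w/c)
= 175 / 0.4
= 437.5 kg/m3

437.5


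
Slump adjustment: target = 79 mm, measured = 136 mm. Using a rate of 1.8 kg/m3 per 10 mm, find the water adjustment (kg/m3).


Difference = 79 - 136 = -57 mm
Water adjustment = -57 * 1.8 / 10 = -10.3 kg/m3

-10.3


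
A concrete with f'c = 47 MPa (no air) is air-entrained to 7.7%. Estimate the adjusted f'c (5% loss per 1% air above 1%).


Strength loss = (7.7 - 1) * 5 = 33.5%
f'c = 47 * (1 - 33.5/100)
= 31.26 MPa

31.26


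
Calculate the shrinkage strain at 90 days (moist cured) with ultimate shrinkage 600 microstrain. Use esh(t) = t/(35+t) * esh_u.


esh(90) = 90 / (35 + 90) * 600
= 90 / 125 * 600
= 432.0 microstrain

432.0


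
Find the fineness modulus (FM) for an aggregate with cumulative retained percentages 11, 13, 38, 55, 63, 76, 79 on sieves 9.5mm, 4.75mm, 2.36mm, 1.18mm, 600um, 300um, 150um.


FM = sum(cumulative % retained) / 100
= 335 / 100
= 3.35

3.35


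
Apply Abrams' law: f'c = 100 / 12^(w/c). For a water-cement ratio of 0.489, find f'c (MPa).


f'c = 100 / 12^0.489
= 100 / 3.371
= 29.67 MPa

29.67


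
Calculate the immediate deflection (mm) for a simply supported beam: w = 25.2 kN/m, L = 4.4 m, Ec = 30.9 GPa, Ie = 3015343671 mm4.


Convert: L = 4.4 m = 4400 mm, Ec = 30.9 GPa = 30900 MPa
delta = 5 * 25.2 * 4400^4 / (384 * 30900 * 3015343671)
= 1.32 mm

1.32


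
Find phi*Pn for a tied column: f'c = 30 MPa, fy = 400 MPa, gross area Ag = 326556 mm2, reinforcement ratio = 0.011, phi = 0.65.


Ast = rho * Ag = 0.011 * 326556 = 3592.116 mm2
phi*Pn = 0.65 * 0.80 * (0.85 * 30 * (326556 - 3592.116) + 400 * 3592.116) / 1000
= 5029.66 kN

5029.66


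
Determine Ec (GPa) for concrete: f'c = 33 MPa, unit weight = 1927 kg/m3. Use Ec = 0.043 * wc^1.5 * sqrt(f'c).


Ec = 0.043 * 1927^1.5 * sqrt(33) / 1000
= 20.9 GPa

20.9


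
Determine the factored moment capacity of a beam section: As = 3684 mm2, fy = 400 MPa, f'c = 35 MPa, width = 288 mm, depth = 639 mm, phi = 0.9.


a = As * fy / (0.85 * f'c * b)
= 3684 * 400 / (0.85 * 35 * 288)
= 171.9888 mm
Mn = As * fy * (d - a/2) / 10^6
= 814.9091 kN-m
phi*Mn = 0.9 * 814.9091 = 733.42 kN-m

733.42


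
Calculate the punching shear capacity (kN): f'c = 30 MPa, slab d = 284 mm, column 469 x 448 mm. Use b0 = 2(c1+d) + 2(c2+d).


b0 = 2*(469 + 284) + 2*(448 + 284) = 2970 mm
Vc = 0.33 * sqrt(30) * 2970 * 284 / 1000
= 1524.58 kN

1524.58


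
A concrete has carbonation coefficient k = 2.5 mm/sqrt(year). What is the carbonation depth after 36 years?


depth = k * sqrt(t)
= 2.5 * sqrt(36)
= 15.0 mm

15.0


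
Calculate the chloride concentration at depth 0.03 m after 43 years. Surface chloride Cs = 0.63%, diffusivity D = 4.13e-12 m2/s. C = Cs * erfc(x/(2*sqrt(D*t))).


t_seconds = 43 * 365.25 * 24 * 3600 = 1356976800.0 s
arg = 0.03 / (2 * sqrt(4.13e-12 * 1356976800.0))
= 0.2004
erfc(0.2004) = 0.7769
C = 0.63 * 0.7769 = 0.4894%

0.4894


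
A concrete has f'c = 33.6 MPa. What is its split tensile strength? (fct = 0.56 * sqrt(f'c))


fct = 0.56 * sqrt(33.6)
= 0.56 * 5.797
= 3.246 MPa

3.246


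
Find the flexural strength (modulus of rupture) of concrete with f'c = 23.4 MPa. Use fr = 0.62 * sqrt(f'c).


fr = 0.62 * sqrt(23.4)
= 2.999 MPa

2.999


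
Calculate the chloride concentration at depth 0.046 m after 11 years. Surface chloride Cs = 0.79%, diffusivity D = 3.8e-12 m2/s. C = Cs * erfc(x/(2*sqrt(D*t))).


t_seconds = 11 * 365.25 * 24 * 3600 = 347133600.0 s
arg = 0.046 / (2 * sqrt(3.8e-12 * 347133600.0))
= 0.6333
erfc(0.6333) = 0.3705
C = 0.79 * 0.3705 = 0.2927%

0.2927


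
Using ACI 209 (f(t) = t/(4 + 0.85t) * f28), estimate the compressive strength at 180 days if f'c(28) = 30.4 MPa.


f(180) = 180 / (4 + 0.85 * 180) * 30.4
= 180 / 157.0 * 30.4
= 34.85 MPa

34.85


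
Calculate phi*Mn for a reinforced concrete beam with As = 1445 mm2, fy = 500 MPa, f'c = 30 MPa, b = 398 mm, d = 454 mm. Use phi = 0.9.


a = As * fy / (0.85 * f'c * b)
= 1445 * 500 / (0.85 * 30 * 398)
= 71.1893 mm
Mn = As * fy * (d - a/2) / 10^6
= 302.2979 kN-m
phi*Mn = 0.9 * 302.2979 = 272.07 kN-m

272.07


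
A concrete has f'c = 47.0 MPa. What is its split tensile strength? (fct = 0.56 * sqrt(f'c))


fct = 0.56 * sqrt(47.0)
= 0.56 * 6.856
= 3.839 MPa

3.839


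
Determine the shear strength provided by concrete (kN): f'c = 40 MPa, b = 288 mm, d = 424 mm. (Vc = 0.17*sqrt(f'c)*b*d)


Vc = 0.17 * sqrt(40) * 288 * 424 / 1000
= 131.29 kN

131.29


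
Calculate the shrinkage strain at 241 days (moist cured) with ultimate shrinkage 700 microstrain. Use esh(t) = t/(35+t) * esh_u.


esh(241) = 241 / (35 + 241) * 700
= 241 / 276 * 700
= 611.2 microstrain

611.2


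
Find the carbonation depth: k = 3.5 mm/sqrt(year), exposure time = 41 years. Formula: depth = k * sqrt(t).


depth = k * sqrt(t)
= 3.5 * sqrt(41)
= 22.41 mm

22.41


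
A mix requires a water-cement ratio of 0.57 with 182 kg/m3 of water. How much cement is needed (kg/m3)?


Cement = water / (w/c)
= 182 / 0.57
= 319.3 kg/m3

319.3


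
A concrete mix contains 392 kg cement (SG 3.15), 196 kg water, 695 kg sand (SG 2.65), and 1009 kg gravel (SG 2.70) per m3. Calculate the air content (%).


Vol cement = 392 / (3.15 * 1000) = 0.124444 m3
Vol water = 196 / 1000 = 0.196 m3
Vol sand = 695 / (2.65 * 1000) = 0.262264 m3
Vol gravel = 1009 / (2.70 * 1000) = 0.373704 m3
Total solid + water volume = 0.956412 m3
Air = (1 - 0.956412) * 100 = 4.36%

4.36


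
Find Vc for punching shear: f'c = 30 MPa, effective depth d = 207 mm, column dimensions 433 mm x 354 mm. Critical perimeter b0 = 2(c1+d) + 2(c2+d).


b0 = 2*(433 + 207) + 2*(354 + 207) = 2402 mm
Vc = 0.33 * sqrt(30) * 2402 * 207 / 1000
= 898.71 kN

898.71


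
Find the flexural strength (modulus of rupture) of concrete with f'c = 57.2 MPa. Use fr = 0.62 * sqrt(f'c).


fr = 0.62 * sqrt(57.2)
= 4.689 MPa

4.689


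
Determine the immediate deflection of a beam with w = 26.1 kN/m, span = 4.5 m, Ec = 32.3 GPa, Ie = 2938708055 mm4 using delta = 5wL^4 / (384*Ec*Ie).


Convert: L = 4.5 m = 4500 mm, Ec = 32.3 GPa = 32300 MPa
delta = 5 * 26.1 * 4500^4 / (384 * 32300 * 2938708055)
= 1.47 mm

1.47


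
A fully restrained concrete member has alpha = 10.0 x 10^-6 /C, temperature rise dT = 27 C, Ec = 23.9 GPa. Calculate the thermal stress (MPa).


sigma = alpha * dT * Ec
= 10.0e-6 * 27 * 23.9 * 1000
= 6.453 MPa

6.453


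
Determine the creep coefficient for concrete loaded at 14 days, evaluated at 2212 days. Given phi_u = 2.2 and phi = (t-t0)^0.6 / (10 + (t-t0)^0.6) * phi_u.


dt = 2212 - 14 = 2198
phi = 2198^0.6 / (10 + 2198^0.6) * 2.2
= 2.002

2.002


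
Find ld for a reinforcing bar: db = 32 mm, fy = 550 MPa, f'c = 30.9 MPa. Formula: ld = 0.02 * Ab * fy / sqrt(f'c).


Ab = pi * 32^2 / 4 = 804.248 mm2
ld = 0.02 * 804.248 * 550 / sqrt(30.9)
= 1591.5 mm

1591.5


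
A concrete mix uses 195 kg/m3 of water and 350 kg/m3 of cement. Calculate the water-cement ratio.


w/c = water / cement
w/c = 195 / 350 = 0.557

0.557


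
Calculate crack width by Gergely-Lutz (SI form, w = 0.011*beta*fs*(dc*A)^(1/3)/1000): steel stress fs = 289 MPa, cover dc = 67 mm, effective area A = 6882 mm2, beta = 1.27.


w = 0.011 * beta * fs * (dc * A)^(1/3) / 1000
= 0.011 * 1.27 * 289 * (67 * 6882)^(1/3) / 1000
= 0.312 mm

0.312


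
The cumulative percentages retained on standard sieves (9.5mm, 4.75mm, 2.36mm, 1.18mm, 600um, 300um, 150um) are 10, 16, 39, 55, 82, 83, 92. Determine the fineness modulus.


FM = sum(cumulative % retained) / 100
= 377 / 100
= 3.77

3.77


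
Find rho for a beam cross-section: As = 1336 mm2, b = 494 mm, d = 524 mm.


rho = As / (b * d)
= 1336 / (494 * 524)
= 0.0052

0.0052


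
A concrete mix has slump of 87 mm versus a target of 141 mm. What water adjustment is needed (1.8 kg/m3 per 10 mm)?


Difference = 141 - 87 = 54 mm
Water adjustment = 54 * 1.8 / 10 = 9.7 kg/m3

9.7


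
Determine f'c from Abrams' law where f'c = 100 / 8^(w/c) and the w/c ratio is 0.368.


f'c = 100 / 8^0.368
= 100 / 2.149
= 46.52 MPa

46.52


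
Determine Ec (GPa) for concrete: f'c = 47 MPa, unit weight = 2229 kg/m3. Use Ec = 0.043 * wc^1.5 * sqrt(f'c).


Ec = 0.043 * 2229^1.5 * sqrt(47) / 1000
= 31.02 GPa

31.02


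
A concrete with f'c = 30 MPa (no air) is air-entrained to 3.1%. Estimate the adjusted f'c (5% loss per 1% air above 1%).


Strength loss = (3.1 - 1) * 5 = 10.5%
f'c = 30 * (1 - 10.5/100)
= 26.85 MPa

26.85


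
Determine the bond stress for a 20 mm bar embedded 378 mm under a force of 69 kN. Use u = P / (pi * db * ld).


u = P / (pi * db * ld)
= 69 * 1000 / (pi * 20 * 378)
= 2.905 MPa

2.905


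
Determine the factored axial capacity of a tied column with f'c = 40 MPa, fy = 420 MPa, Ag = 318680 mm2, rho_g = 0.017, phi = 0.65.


Ast = rho * Ag = 0.017 * 318680 = 5417.56 mm2
phi*Pn = 0.65 * 0.80 * (0.85 * 40 * (318680 - 5417.56) + 420 * 5417.56) / 1000
= 6721.68 kN

6721.68


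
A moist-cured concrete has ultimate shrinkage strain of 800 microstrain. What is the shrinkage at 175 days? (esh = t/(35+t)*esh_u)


esh(175) = 175 / (35 + 175) * 800
= 175 / 210 * 800
= 666.7 microstrain

666.7


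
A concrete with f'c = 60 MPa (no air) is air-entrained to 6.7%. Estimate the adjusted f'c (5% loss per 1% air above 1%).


Strength loss = (6.7 - 1) * 5 = 28.5%
f'c = 60 * (1 - 28.5/100)
= 42.9 MPa

42.9


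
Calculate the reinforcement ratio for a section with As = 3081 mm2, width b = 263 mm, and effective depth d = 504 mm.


rho = As / (b * d)
= 3081 / (263 * 504)
= 0.0232

0.0232


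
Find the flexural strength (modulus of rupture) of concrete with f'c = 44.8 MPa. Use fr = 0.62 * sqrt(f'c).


fr = 0.62 * sqrt(44.8)
= 4.15 MPa

4.15


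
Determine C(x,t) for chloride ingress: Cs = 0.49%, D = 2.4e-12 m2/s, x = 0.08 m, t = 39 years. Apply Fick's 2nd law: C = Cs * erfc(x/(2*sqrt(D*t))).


t_seconds = 39 * 365.25 * 24 * 3600 = 1230746400.0 s
arg = 0.08 / (2 * sqrt(2.4e-12 * 1230746400.0))
= 0.736
erfc(0.736) = 0.2979
C = 0.49 * 0.2979 = 0.146%

0.146


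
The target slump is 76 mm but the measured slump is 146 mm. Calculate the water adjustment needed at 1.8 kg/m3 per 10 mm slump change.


Difference = 76 - 146 = -70 mm
Water adjustment = -70 * 1.8 / 10 = -12.6 kg/m3

-12.6


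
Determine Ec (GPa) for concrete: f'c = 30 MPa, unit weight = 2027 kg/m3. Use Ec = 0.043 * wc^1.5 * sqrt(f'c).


Ec = 0.043 * 2027^1.5 * sqrt(30) / 1000
= 21.49 GPa

21.49


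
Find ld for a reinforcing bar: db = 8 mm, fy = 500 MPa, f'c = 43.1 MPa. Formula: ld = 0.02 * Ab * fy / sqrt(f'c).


Ab = pi * 8^2 / 4 = 50.265 mm2
ld = 0.02 * 50.265 * 500 / sqrt(43.1)
= 76.6 mm

76.6


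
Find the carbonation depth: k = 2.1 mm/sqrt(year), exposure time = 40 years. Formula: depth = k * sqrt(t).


depth = k * sqrt(t)
= 2.1 * sqrt(40)
= 13.28 mm

13.28


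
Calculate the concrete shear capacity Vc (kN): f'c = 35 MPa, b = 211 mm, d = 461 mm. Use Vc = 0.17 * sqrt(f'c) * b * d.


Vc = 0.17 * sqrt(35) * 211 * 461 / 1000
= 97.83 kN

97.83


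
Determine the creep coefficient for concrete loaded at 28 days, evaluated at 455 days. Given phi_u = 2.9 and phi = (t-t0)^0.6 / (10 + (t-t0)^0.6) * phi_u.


dt = 455 - 28 = 427
phi = 427^0.6 / (10 + 427^0.6) * 2.9
= 2.294

2.294


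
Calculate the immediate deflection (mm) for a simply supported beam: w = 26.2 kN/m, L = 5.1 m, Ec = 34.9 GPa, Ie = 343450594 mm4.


Convert: L = 5.1 m = 5100 mm, Ec = 34.9 GPa = 34900 MPa
delta = 5 * 26.2 * 5100^4 / (384 * 34900 * 343450594)
= 19.25 mm

19.25


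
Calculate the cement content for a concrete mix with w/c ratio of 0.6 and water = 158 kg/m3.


Cement = water / (w/c)
= 158 / 0.6
= 263.3 kg/m3

263.3


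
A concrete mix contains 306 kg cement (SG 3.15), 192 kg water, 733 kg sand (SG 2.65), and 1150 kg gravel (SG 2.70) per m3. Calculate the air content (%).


Vol cement = 306 / (3.15 * 1000) = 0.097143 m3
Vol water = 192 / 1000 = 0.192 m3
Vol sand = 733 / (2.65 * 1000) = 0.276604 m3
Vol gravel = 1150 / (2.70 * 1000) = 0.425926 m3
Total solid + water volume = 0.991673 m3
Air = (1 - 0.991673) * 100 = 0.83%

0.83


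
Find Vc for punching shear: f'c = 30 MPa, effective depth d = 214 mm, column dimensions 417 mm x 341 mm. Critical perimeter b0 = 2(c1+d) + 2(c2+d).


b0 = 2*(417 + 214) + 2*(341 + 214) = 2372 mm
Vc = 0.33 * sqrt(30) * 2372 * 214 / 1000
= 917.49 kN

917.49


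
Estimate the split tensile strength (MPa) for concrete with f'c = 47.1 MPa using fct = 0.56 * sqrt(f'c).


fct = 0.56 * sqrt(47.1)
= 0.56 * 6.863
= 3.843 MPa

3.843


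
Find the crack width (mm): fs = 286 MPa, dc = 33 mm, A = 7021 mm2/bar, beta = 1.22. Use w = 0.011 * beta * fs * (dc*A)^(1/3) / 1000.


w = 0.011 * beta * fs * (dc * A)^(1/3) / 1000
= 0.011 * 1.22 * 286 * (33 * 7021)^(1/3) / 1000
= 0.236 mm

0.236


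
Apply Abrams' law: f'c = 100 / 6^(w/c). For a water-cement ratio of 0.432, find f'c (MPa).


f'c = 100 / 6^0.432
= 100 / 2.169
= 46.11 MPa

46.11


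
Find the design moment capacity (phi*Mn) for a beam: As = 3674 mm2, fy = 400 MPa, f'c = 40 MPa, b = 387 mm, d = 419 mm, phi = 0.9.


a = As * fy / (0.85 * f'c * b)
= 3674 * 400 / (0.85 * 40 * 387)
= 111.6887 mm
Mn = As * fy * (d - a/2) / 10^6
= 533.6935 kN-m
phi*Mn = 0.9 * 533.6935 = 480.32 kN-m

480.32


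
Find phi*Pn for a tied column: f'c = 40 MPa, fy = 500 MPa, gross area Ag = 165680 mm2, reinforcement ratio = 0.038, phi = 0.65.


Ast = rho * Ag = 0.038 * 165680 = 6295.84 mm2
phi*Pn = 0.65 * 0.80 * (0.85 * 40 * (165680 - 6295.84) + 500 * 6295.84) / 1000
= 4454.83 kN

4454.83


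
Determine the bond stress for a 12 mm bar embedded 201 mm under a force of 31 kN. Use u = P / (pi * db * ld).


u = P / (pi * db * ld)
= 31 * 1000 / (pi * 12 * 201)
= 4.091 MPa

4.091


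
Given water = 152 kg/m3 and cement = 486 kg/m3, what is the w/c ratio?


w/c = water / cement
w/c = 152 / 486 = 0.313

0.313


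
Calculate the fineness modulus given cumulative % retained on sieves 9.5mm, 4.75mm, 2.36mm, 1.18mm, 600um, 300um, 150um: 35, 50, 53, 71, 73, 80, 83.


FM = sum(cumulative % retained) / 100
= 445 / 100
= 4.45

4.45


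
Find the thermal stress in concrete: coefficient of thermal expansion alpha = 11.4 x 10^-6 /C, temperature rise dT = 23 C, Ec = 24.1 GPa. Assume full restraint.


sigma = alpha * dT * Ec
= 11.4e-6 * 23 * 24.1 * 1000
= 6.319 MPa

6.319


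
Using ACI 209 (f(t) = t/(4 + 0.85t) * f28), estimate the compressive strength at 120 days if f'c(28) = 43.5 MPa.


f(120) = 120 / (4 + 0.85 * 120) * 43.5
= 120 / 106.0 * 43.5
= 49.25 MPa

49.25


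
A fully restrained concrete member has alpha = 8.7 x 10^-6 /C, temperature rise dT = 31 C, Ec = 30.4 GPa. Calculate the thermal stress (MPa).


sigma = alpha * dT * Ec
= 8.7e-6 * 31 * 30.4 * 1000
= 8.199 MPa

8.199


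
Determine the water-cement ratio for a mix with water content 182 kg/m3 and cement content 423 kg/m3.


w/c = water / cement
w/c = 182 / 423 = 0.43

0.43


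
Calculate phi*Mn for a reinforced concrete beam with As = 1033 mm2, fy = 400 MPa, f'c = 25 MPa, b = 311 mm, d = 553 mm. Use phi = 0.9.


a = As * fy / (0.85 * f'c * b)
= 1033 * 400 / (0.85 * 25 * 311)
= 62.5232 mm
Mn = As * fy * (d - a/2) / 10^6
= 215.5823 kN-m
phi*Mn = 0.9 * 215.5823 = 194.02 kN-m

194.02


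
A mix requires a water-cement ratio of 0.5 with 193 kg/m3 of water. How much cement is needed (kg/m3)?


Cement = water / (w/c)
= 193 / 0.5
= 386.0 kg/m3

386.0


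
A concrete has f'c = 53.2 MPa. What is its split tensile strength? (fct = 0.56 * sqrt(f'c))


fct = 0.56 * sqrt(53.2)
= 0.56 * 7.294
= 4.085 MPa

4.085


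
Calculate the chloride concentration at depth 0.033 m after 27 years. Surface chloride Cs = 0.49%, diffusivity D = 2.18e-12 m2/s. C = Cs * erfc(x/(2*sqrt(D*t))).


t_seconds = 27 * 365.25 * 24 * 3600 = 852055200.0 s
arg = 0.033 / (2 * sqrt(2.18e-12 * 852055200.0))
= 0.3828
erfc(0.3828) = 0.5882
C = 0.49 * 0.5882 = 0.2882%

0.2882


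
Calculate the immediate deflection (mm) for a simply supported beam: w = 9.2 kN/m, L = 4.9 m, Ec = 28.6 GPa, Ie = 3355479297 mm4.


Convert: L = 4.9 m = 4900 mm, Ec = 28.6 GPa = 28600 MPa
delta = 5 * 9.2 * 4900^4 / (384 * 28600 * 3355479297)
= 0.72 mm

0.72


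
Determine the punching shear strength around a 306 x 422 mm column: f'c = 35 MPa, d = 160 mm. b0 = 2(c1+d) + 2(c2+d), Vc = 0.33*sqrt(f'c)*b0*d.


b0 = 2*(306 + 160) + 2*(422 + 160) = 2096 mm
Vc = 0.33 * sqrt(35) * 2096 * 160 / 1000
= 654.73 kN

654.73


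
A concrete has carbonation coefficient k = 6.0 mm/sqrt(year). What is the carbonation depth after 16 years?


depth = k * sqrt(t)
= 6.0 * sqrt(16)
= 24.0 mm

24.0


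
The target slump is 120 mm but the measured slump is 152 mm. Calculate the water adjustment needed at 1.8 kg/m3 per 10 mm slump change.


Difference = 120 - 152 = -32 mm
Water adjustment = -32 * 1.8 / 10 = -5.8 kg/m3

-5.8


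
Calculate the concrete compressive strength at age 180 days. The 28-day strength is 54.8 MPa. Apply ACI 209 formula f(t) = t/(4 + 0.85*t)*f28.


f(180) = 180 / (4 + 0.85 * 180) * 54.8
= 180 / 157.0 * 54.8
= 62.83 MPa

62.83


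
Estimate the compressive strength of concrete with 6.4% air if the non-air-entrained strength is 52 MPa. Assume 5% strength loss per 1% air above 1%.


Strength loss = (6.4 - 1) * 5 = 27.0%
f'c = 52 * (1 - 27.0/100)
= 37.96 MPa

37.96


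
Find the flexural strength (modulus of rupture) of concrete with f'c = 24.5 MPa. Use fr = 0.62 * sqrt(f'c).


fr = 0.62 * sqrt(24.5)
= 3.069 MPa

3.069


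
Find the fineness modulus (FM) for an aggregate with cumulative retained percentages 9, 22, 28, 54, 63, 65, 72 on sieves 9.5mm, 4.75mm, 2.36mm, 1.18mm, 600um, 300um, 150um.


FM = sum(cumulative % retained) / 100
= 313 / 100
= 3.13

3.13


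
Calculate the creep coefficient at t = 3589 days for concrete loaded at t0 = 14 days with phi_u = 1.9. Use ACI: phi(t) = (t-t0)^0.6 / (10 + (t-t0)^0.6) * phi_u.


dt = 3589 - 14 = 3575
phi = 3575^0.6 / (10 + 3575^0.6) * 1.9
= 1.769

1.769


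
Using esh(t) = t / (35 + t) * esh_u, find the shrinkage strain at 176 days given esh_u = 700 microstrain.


esh(176) = 176 / (35 + 176) * 700
= 176 / 211 * 700
= 583.9 microstrain

583.9


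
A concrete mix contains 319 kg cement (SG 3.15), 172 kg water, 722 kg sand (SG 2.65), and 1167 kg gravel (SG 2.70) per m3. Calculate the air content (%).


Vol cement = 319 / (3.15 * 1000) = 0.10127 m3
Vol water = 172 / 1000 = 0.172 m3
Vol sand = 722 / (2.65 * 1000) = 0.272453 m3
Vol gravel = 1167 / (2.70 * 1000) = 0.432222 m3
Total solid + water volume = 0.977945 m3
Air = (1 - 0.977945) * 100 = 2.21%

2.21


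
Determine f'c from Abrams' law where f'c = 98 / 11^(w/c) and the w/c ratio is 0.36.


f'c = 98 / 11^0.36
= 98 / 2.371
= 41.34 MPa

41.34


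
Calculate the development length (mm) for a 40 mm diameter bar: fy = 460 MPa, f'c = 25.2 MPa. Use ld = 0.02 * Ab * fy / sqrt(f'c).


Ab = pi * 40^2 / 4 = 1256.637 mm2
ld = 0.02 * 1256.637 * 460 / sqrt(25.2)
= 2303.0 mm

2303.0


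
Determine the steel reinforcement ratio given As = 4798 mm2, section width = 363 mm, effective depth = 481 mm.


rho = As / (b * d)
= 4798 / (363 * 481)
= 0.0275

0.0275


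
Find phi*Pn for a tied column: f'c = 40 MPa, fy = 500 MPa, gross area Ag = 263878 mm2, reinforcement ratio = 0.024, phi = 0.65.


Ast = rho * Ag = 0.024 * 263878 = 6333.072 mm2
phi*Pn = 0.65 * 0.80 * (0.85 * 40 * (263878 - 6333.072) + 500 * 6333.072) / 1000
= 6199.99 kN

6199.99


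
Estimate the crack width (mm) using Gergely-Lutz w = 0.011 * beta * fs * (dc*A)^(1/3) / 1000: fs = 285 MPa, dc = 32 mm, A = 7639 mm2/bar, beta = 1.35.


w = 0.011 * beta * fs * (dc * A)^(1/3) / 1000
= 0.011 * 1.35 * 285 * (32 * 7639)^(1/3) / 1000
= 0.265 mm

0.265


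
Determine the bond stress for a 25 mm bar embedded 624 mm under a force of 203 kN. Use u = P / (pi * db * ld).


u = P / (pi * db * ld)
= 203 * 1000 / (pi * 25 * 624)
= 4.142 MPa

4.142


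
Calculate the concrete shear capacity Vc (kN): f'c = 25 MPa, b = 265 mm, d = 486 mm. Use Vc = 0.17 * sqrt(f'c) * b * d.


Vc = 0.17 * sqrt(25) * 265 * 486 / 1000
= 109.47 kN

109.47


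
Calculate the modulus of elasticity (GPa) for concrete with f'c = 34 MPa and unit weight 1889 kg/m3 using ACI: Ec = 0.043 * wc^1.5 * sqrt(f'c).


Ec = 0.043 * 1889^1.5 * sqrt(34) / 1000
= 20.59 GPa

20.59


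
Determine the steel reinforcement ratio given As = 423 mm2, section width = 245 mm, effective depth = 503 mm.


rho = As / (b * d)
= 423 / (245 * 503)
= 0.0034

0.0034


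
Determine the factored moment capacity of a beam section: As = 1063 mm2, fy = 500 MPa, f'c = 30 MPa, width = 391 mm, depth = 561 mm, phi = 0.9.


a = As * fy / (0.85 * f'c * b)
= 1063 * 500 / (0.85 * 30 * 391)
= 53.3073 mm
Mn = As * fy * (d - a/2) / 10^6
= 284.0051 kN-m
phi*Mn = 0.9 * 284.0051 = 255.6 kN-m

255.6


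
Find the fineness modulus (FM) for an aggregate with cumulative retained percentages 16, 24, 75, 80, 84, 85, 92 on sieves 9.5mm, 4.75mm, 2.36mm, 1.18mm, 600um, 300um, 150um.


FM = sum(cumulative % retained) / 100
= 456 / 100
= 4.56

4.56


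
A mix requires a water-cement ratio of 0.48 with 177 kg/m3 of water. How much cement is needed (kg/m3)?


Cement = water / (w/c)
= 177 / 0.48
= 368.8 kg/m3

368.8


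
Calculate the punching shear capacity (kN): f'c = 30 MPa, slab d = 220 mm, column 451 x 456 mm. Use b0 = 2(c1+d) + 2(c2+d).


b0 = 2*(451 + 220) + 2*(456 + 220) = 2694 mm
Vc = 0.33 * sqrt(30) * 2694 * 220 / 1000
= 1071.26 kN

1071.26


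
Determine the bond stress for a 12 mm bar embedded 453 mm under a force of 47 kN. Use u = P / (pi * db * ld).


u = P / (pi * db * ld)
= 47 * 1000 / (pi * 12 * 453)
= 2.752 MPa

2.752


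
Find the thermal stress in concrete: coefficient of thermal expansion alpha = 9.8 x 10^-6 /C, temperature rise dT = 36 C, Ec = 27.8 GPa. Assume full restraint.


sigma = alpha * dT * Ec
= 9.8e-6 * 36 * 27.8 * 1000
= 9.808 MPa

9.808


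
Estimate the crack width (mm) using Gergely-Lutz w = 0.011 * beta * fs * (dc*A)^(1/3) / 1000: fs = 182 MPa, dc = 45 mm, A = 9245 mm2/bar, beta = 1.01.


w = 0.011 * beta * fs * (dc * A)^(1/3) / 1000
= 0.011 * 1.01 * 182 * (45 * 9245)^(1/3) / 1000
= 0.151 mm

0.151


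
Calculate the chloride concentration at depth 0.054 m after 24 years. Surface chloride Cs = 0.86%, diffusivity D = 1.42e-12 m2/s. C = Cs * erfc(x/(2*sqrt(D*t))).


t_seconds = 24 * 365.25 * 24 * 3600 = 757382400.0 s
arg = 0.054 / (2 * sqrt(1.42e-12 * 757382400.0))
= 0.8233
erfc(0.8233) = 0.2443
C = 0.86 * 0.2443 = 0.2101%

0.2101


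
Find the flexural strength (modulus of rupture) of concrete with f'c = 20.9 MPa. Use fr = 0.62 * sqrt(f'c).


fr = 0.62 * sqrt(20.9)
= 2.834 MPa

2.834


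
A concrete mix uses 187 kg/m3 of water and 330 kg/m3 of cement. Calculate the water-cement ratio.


w/c = water / cement
w/c = 187 / 330 = 0.567

0.567


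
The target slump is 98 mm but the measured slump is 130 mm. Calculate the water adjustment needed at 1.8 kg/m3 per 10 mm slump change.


Difference = 98 - 130 = -32 mm
Water adjustment = -32 * 1.8 / 10 = -5.8 kg/m3

-5.8


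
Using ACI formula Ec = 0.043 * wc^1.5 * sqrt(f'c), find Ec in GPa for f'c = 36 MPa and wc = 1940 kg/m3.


Ec = 0.043 * 1940^1.5 * sqrt(36) / 1000
= 22.05 GPa

22.05


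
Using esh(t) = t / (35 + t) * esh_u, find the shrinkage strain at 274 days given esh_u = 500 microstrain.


esh(274) = 274 / (35 + 274) * 500
= 274 / 309 * 500
= 443.4 microstrain

443.4


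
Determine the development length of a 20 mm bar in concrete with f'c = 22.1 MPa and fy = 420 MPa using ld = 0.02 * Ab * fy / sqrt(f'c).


Ab = pi * 20^2 / 4 = 314.159 mm2
ld = 0.02 * 314.159 * 420 / sqrt(22.1)
= 561.3 mm

561.3


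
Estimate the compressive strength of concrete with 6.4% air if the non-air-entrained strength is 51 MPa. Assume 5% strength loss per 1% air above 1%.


Strength loss = (6.4 - 1) * 5 = 27.0%
f'c = 51 * (1 - 27.0/100)
= 37.23 MPa

37.23


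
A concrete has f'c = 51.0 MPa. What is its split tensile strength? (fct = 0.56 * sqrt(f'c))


fct = 0.56 * sqrt(51.0)
= 0.56 * 7.141
= 3.999 MPa

3.999


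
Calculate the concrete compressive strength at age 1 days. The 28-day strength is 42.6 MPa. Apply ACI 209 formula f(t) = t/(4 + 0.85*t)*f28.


f(1) = 1 / (4 + 0.85 * 1) * 42.6
= 1 / 4.85 * 42.6
= 8.78 MPa

8.78


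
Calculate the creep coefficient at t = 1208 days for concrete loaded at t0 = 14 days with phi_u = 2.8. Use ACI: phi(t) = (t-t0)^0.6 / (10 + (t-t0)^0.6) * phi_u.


dt = 1208 - 14 = 1194
phi = 1194^0.6 / (10 + 1194^0.6) * 2.8
= 2.451

2.451


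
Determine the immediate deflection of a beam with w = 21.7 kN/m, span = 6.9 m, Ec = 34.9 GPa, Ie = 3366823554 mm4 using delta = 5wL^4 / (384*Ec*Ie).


Convert: L = 6.9 m = 6900 mm, Ec = 34.9 GPa = 34900 MPa
delta = 5 * 21.7 * 6900^4 / (384 * 34900 * 3366823554)
= 5.45 mm

5.45


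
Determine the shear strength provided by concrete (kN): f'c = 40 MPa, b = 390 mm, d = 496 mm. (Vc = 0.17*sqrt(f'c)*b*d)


Vc = 0.17 * sqrt(40) * 390 * 496 / 1000
= 207.98 kN

207.98


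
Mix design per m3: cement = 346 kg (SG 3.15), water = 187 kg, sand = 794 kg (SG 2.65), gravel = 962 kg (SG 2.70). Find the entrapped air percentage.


Vol cement = 346 / (3.15 * 1000) = 0.109841 m3
Vol water = 187 / 1000 = 0.187 m3
Vol sand = 794 / (2.65 * 1000) = 0.299623 m3
Vol gravel = 962 / (2.70 * 1000) = 0.356296 m3
Total solid + water volume = 0.95276 m3
Air = (1 - 0.95276) * 100 = 4.72%

4.72


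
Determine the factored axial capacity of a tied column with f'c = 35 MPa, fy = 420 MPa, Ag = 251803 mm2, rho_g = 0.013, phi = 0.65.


Ast = rho * Ag = 0.013 * 251803 = 3273.439 mm2
phi*Pn = 0.65 * 0.80 * (0.85 * 35 * (251803 - 3273.439) + 420 * 3273.439) / 1000
= 4559.67 kN

4559.67


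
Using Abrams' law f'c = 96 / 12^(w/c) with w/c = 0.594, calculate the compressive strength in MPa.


f'c = 96 / 12^0.594
= 96 / 4.376
= 21.94 MPa

21.94


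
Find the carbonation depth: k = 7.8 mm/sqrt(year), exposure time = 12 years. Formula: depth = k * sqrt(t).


depth = k * sqrt(t)
= 7.8 * sqrt(12)
= 27.02 mm

27.02


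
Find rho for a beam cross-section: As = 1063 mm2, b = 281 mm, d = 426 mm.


rho = As / (b * d)
= 1063 / (281 * 426)
= 0.0089

0.0089


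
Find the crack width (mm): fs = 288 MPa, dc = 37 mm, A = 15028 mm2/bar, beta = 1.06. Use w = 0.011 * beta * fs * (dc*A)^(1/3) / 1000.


w = 0.011 * beta * fs * (dc * A)^(1/3) / 1000
= 0.011 * 1.06 * 288 * (37 * 15028)^(1/3) / 1000
= 0.276 mm

0.276


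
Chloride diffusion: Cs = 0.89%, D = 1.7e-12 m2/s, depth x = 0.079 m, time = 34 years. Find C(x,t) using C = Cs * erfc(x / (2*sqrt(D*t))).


t_seconds = 34 * 365.25 * 24 * 3600 = 1072958400.0 s
arg = 0.079 / (2 * sqrt(1.7e-12 * 1072958400.0))
= 0.9249
erfc(0.9249) = 0.1909
C = 0.89 * 0.1909 = 0.1699%

0.1699


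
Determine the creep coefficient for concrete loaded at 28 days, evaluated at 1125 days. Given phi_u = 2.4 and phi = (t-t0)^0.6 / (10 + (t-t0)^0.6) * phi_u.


dt = 1125 - 28 = 1097
phi = 1097^0.6 / (10 + 1097^0.6) * 2.4
= 2.087

2.087


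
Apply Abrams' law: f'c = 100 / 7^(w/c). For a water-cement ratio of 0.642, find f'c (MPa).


f'c = 100 / 7^0.642
= 100 / 3.488
= 28.67 MPa

28.67


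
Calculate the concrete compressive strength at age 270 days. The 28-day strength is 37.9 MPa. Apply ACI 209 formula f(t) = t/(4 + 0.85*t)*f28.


f(270) = 270 / (4 + 0.85 * 270) * 37.9
= 270 / 233.5 * 37.9
= 43.82 MPa

43.82


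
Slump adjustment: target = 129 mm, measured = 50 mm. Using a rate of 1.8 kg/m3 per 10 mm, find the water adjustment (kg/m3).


Difference = 129 - 50 = 79 mm
Water adjustment = 79 * 1.8 / 10 = 14.2 kg/m3

14.2


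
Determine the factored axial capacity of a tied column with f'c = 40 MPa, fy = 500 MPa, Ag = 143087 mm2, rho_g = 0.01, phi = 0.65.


Ast = rho * Ag = 0.01 * 143087 = 1430.87 mm2
phi*Pn = 0.65 * 0.80 * (0.85 * 40 * (143087 - 1430.87) + 500 * 1430.87) / 1000
= 2876.51 kN

2876.51


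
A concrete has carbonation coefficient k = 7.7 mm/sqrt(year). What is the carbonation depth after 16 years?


depth = k * sqrt(t)
= 7.7 * sqrt(16)
= 30.8 mm

30.8


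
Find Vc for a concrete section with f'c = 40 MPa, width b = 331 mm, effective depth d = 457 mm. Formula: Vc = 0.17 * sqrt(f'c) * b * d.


Vc = 0.17 * sqrt(40) * 331 * 457 / 1000
= 162.64 kN

162.64


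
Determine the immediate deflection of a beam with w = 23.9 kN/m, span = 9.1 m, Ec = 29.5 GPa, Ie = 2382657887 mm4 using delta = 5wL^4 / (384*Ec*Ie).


Convert: L = 9.1 m = 9100 mm, Ec = 29.5 GPa = 29500 MPa
delta = 5 * 23.9 * 9100^4 / (384 * 29500 * 2382657887)
= 30.36 mm

30.36


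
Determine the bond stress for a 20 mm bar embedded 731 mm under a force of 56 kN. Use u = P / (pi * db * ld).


u = P / (pi * db * ld)
= 56 * 1000 / (pi * 20 * 731)
= 1.219 MPa

1.219


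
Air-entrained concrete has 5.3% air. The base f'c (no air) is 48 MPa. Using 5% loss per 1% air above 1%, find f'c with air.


Strength loss = (5.3 - 1) * 5 = 21.5%
f'c = 48 * (1 - 21.5/100)
= 37.68 MPa

37.68


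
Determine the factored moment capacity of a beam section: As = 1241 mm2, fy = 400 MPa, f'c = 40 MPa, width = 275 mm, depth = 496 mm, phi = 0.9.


a = As * fy / (0.85 * f'c * b)
= 1241 * 400 / (0.85 * 40 * 275)
= 53.0909 mm
Mn = As * fy * (d - a/2) / 10^6
= 233.0372 kN-m
phi*Mn = 0.9 * 233.0372 = 209.73 kN-m

209.73


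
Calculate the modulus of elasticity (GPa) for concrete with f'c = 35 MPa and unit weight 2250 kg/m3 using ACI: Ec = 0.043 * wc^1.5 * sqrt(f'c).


Ec = 0.043 * 2250^1.5 * sqrt(35) / 1000
= 27.15 GPa

27.15


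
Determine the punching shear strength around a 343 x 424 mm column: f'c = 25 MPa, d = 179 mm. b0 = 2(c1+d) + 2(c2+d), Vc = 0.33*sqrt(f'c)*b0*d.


b0 = 2*(343 + 179) + 2*(424 + 179) = 2250 mm
Vc = 0.33 * sqrt(25) * 2250 * 179 / 1000
= 664.54 kN

664.54


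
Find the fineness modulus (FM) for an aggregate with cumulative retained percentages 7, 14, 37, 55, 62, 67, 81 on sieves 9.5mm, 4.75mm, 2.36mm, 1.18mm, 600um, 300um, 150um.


FM = sum(cumulative % retained) / 100
= 323 / 100
= 3.23

3.23


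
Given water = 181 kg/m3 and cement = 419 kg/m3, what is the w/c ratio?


w/c = water / cement
w/c = 181 / 419 = 0.432

0.432


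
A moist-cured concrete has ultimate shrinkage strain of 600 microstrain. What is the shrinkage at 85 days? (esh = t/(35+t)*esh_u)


esh(85) = 85 / (35 + 85) * 600
= 85 / 120 * 600
= 425.0 microstrain

425.0


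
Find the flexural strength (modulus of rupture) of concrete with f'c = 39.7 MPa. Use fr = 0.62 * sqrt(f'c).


fr = 0.62 * sqrt(39.7)
= 3.906 MPa

3.906


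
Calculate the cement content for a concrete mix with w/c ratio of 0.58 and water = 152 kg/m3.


Cement = water / (w/c)
= 152 / 0.58
= 262.1 kg/m3

262.1
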